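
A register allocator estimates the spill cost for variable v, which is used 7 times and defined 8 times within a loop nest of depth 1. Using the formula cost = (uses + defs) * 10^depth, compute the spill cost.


uses + defs = 7 + 8 = 15
10^1 = 10
Spill cost = 15 * 10 = 150

150


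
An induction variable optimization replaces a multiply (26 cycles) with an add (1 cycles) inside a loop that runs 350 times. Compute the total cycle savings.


Per-iteration saving = 26 - 1 = 25
Total saved = 350 * 25 = 8750

8750


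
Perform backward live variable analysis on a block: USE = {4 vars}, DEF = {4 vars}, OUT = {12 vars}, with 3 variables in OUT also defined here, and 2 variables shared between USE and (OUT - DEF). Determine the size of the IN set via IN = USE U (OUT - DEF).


OUT - DEF: 12 - 3 = 9
|IN| = |USE| + |OUT - DEF| - |USE ∩ (OUT - DEF)| = 4 + 9 - 2 = 11

11


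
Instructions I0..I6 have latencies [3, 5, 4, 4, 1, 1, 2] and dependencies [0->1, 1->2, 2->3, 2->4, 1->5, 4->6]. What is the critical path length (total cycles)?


Compute longest path through dependency graph: dist(Ik) = max over predecessors of dist + latency(Ik).
dist(I0) = latency 3 = 3
dist(I1) = dist(I0) + 5 = 3 + 5 = 8
dist(I2) = dist(I1) + 4 = 8 + 4 = 12
dist(I3) = dist(I2) + 4 = 12 + 4 = 16
dist(I4) = dist(I2) + 1 = 12 + 1 = 13
dist(I5) = dist(I1) + 1 = 8 + 1 = 9
dist(I6) = dist(I4) + 2 = 13 + 2 = 15
Critical path = max dist = 16

16


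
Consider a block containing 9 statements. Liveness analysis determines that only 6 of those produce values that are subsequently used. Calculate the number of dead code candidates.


Dead code = total statements - live definitions
= 9 - 6 = 3

3


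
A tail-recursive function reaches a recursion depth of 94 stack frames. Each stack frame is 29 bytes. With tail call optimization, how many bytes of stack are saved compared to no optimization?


Without TCO: 94 * 29 = 2726 bytes
With TCO: reuse 1 frame = 29 bytes
Savings = 2726 - 29 = 2697

2697


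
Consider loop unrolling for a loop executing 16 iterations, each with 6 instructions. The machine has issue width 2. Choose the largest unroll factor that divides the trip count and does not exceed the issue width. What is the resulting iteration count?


Largest divisor of 16 <= 2 is 2
New iterations = 16 / 2 = 8

8


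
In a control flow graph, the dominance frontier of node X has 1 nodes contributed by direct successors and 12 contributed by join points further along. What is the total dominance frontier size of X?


DF(X) = direct successor contributions + join point contributions
= 1 + 12 = 13

13


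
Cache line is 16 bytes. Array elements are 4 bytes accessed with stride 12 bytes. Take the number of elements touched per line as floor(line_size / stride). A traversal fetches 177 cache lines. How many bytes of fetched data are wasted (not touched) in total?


Elements per line = floor(16 / 12) = 1
Bytes used per line = 1 * 4 = 4
Wasted per line = 16 - 4 = 12
Total wasted = 12 * 177 = 2124

2124


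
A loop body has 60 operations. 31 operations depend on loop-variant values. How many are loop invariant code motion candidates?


Invariant candidates = total - loop-dependent
= 60 - 31 = 29

29


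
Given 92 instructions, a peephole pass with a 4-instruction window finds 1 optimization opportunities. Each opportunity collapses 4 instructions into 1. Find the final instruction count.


Each match removes 3 instructions.
Total removed = 1 * 3 = 3
Remaining = 92 - 3 = 89

89


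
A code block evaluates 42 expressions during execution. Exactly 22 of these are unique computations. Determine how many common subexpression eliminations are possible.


CSE count = total expressions - unique expressions
= 42 - 22 = 20

20


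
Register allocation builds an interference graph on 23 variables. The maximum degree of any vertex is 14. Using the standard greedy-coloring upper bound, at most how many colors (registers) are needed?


Greedy coloring never needs more than (max_degree + 1) colors: when coloring a vertex, at most max_degree neighbors are already colored.
Upper bound = 14 + 1 = 15

15


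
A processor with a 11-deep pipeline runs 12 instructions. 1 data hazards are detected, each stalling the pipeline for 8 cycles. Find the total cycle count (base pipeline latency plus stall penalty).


Base cycles = 11 + 12 - 1 = 22
Total stalls = 1 * 8 = 8
Total = 22 + 8 = 30

30


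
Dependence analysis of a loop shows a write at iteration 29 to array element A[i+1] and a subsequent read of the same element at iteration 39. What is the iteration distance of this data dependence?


Distance = read iteration - write iteration
= 39 - 29 = 10

10


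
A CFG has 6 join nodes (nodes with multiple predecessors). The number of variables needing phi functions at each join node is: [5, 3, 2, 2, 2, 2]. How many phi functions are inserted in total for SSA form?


Total phi functions = sum of phi functions at each join node
= 5 + 3 + 2 + 2 + 2 + 2 = 16

16


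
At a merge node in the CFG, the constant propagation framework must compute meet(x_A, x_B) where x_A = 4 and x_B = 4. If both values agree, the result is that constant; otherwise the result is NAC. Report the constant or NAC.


Meet operation: if both paths give the same constant, result is that constant; if they differ, result is NAC (not-a-constant).
Path A: 4, Path B: 4 -> equal
Result: constant -> 4

4


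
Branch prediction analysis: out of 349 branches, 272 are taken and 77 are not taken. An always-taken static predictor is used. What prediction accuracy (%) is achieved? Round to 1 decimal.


Predictor: always-taken
Correct predictions = 272
Accuracy = 272 / 349 * 100 = 77.9%

77.9


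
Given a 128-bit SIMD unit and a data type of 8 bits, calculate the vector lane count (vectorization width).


Width = SIMD bits / data type bits
= 128 / 8 = 16

16


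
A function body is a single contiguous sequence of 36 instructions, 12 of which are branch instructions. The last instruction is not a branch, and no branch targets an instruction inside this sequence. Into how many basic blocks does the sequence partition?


With no in-sequence branch targets, the leaders are the first instruction plus the instruction after each branch.
Number of basic blocks = branches + 1
= 12 + 1 = 13

13


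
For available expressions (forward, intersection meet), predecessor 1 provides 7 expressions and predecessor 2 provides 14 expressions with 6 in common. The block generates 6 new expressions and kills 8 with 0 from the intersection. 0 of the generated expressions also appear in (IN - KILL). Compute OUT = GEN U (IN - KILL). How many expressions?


IN = intersection of predecessors = 6
IN - KILL = 6 - 0 = 6
|OUT| = |GEN| + |IN - KILL| - |GEN ∩ (IN - KILL)| = 6 + 6 - 0 = 12

12


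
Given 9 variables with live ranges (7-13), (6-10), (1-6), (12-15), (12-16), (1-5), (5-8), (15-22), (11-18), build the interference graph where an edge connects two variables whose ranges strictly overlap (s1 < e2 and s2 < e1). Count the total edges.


Check all pairs for overlapping intervals.
Two intervals (s1,e1) and (s2,e2) overlap if s1 < e2 and s2 < e1.
v0 (7-13) vs v1..v8: overlaps v1, v3, v4, v6, v8 -> 5
v1 (6-10) vs v2..v8: overlaps v6 -> 1
v2 (1-6) vs v3..v8: overlaps v5, v6 -> 2
v3 (12-15) vs v4..v8: overlaps v4, v8 -> 2
v4 (12-16) vs v5..v8: overlaps v7, v8 -> 2
v5 (1-5) vs v6..v8: overlaps none -> 0
v6 (5-8) vs v7..v8: overlaps none -> 0
v7 (15-22) vs v8: overlaps v8 -> 1
Total overlapping pairs = 5 + 1 + 2 + 2 + 2 + 0 + 0 + 1 = 13

13


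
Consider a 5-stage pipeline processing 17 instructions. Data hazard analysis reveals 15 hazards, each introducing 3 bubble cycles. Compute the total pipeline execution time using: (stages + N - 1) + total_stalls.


Base cycles = 5 + 17 - 1 = 21
Total stalls = 15 * 3 = 45
Total = 21 + 45 = 66

66


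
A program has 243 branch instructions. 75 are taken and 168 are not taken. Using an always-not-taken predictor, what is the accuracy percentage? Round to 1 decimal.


Predictor: always-not-taken
Correct predictions = 168
Accuracy = 168 / 243 * 100 = 69.1%

69.1


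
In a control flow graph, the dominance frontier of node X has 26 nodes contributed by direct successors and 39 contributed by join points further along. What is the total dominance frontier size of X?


DF(X) = direct successor contributions + join point contributions
= 26 + 39 = 65

65


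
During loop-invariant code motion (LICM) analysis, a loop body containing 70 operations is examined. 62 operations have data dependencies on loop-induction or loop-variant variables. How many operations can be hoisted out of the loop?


Invariant candidates = total - loop-dependent
= 70 - 62 = 8

8


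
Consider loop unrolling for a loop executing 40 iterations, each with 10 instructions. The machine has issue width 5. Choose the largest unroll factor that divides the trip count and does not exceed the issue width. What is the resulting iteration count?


Largest divisor of 40 <= 5 is 5
New iterations = 40 / 5 = 8

8


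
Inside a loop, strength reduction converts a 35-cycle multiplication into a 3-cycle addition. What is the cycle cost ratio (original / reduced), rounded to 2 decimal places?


Ratio = mult_cost / add_cost = 35 / 3 = 11.67

11.67


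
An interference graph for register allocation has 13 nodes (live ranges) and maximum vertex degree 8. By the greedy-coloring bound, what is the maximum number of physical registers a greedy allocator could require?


Greedy coloring never needs more than (max_degree + 1) colors: when coloring a vertex, at most max_degree neighbors are already colored.
Upper bound = 8 + 1 = 9

9


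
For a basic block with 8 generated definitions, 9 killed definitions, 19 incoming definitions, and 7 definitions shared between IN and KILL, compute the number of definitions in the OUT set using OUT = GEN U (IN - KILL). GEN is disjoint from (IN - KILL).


IN - KILL: 19 - 7 = 12 surviving definitions
OUT = GEN + surviving = 8 + 12 = 20

20


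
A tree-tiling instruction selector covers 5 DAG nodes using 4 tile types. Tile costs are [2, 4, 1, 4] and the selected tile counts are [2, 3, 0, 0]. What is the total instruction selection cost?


Total cost = sum(count_i * cost_i)
= 2*2 + 3*4 + 0*1 + 0*4
= 16

16


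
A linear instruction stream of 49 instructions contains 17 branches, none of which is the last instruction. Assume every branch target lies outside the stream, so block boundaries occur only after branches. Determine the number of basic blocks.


With no in-sequence branch targets, the leaders are the first instruction plus the instruction after each branch.
Number of basic blocks = branches + 1
= 17 + 1 = 18

18


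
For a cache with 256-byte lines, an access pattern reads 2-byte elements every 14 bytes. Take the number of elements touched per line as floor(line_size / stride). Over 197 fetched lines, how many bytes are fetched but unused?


Elements per line = floor(256 / 14) = 18
Bytes used per line = 18 * 2 = 36
Wasted per line = 256 - 36 = 220
Total wasted = 220 * 197 = 43340

43340


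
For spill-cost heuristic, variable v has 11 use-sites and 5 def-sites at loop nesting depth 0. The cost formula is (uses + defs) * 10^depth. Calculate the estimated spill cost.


uses + defs = 11 + 5 = 16
10^0 = 1
Spill cost = 16 * 1 = 16

16


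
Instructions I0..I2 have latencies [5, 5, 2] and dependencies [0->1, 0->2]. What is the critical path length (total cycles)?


Compute longest path through dependency graph: dist(Ik) = max over predecessors of dist + latency(Ik).
dist(I0) = latency 5 = 5
dist(I1) = dist(I0) + 5 = 5 + 5 = 10
dist(I2) = dist(I0) + 2 = 5 + 2 = 7
Critical path = max dist = 10

10


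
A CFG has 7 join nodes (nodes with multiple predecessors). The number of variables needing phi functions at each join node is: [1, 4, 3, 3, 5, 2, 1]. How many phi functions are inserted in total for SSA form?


Total phi functions = sum of phi functions at each join node
= 1 + 4 + 3 + 3 + 5 + 2 + 1 = 19

19


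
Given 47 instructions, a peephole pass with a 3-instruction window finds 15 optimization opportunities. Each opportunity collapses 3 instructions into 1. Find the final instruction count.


Each match removes 2 instructions.
Total removed = 15 * 2 = 30
Remaining = 47 - 30 = 17

17


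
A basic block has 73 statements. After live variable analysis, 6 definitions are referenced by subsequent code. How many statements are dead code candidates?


Dead code = total statements - live definitions
= 73 - 6 = 67

67


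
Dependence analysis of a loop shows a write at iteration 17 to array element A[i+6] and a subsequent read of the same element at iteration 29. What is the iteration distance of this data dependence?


Distance = read iteration - write iteration
= 29 - 17 = 12

12


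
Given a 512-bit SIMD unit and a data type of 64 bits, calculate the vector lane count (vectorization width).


Width = SIMD bits / data type bits
= 512 / 64 = 8

8


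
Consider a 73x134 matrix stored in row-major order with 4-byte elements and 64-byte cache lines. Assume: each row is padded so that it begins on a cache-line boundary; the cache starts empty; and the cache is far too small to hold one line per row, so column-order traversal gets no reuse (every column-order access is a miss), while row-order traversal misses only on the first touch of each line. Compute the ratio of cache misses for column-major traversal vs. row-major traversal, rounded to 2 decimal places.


Each row occupies 134 * 4 = 536 bytes and starts on a line boundary, so it spans ceil(536 / 64) = 9 cache lines.
Row-major traversal misses (one per line touched): 73 * ceil(134 * 4 / 64) = 657
Column-major traversal misses (no reuse, every access misses): 73 * 134 = 9782
Ratio = 9782 / 657 = 14.89

14.89


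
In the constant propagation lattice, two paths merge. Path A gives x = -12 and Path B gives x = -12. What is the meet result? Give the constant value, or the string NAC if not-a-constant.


Meet operation: if both paths give the same constant, result is that constant; if they differ, result is NAC (not-a-constant).
Path A: -12, Path B: -12 -> equal
Result: constant -> -12

-12


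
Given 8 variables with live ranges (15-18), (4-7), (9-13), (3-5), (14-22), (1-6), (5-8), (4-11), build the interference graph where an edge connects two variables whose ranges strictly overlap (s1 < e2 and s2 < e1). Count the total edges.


Check all pairs for overlapping intervals.
Two intervals (s1,e1) and (s2,e2) overlap if s1 < e2 and s2 < e1.
v0 (15-18) vs v1..v7: overlaps v4 -> 1
v1 (4-7) vs v2..v7: overlaps v3, v5, v6, v7 -> 4
v2 (9-13) vs v3..v7: overlaps v7 -> 1
v3 (3-5) vs v4..v7: overlaps v5, v7 -> 2
v4 (14-22) vs v5..v7: overlaps none -> 0
v5 (1-6) vs v6..v7: overlaps v6, v7 -> 2
v6 (5-8) vs v7: overlaps v7 -> 1
Total overlapping pairs = 1 + 4 + 1 + 2 + 0 + 2 + 1 = 11

11


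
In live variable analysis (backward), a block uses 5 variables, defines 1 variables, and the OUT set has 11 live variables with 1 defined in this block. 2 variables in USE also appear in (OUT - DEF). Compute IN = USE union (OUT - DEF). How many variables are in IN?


OUT - DEF: 11 - 1 = 10
|IN| = |USE| + |OUT - DEF| - |USE ∩ (OUT - DEF)| = 5 + 10 - 2 = 13

13


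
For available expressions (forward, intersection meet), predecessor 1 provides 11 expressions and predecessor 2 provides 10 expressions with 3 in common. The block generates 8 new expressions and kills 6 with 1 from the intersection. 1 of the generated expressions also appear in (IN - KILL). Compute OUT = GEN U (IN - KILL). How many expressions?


IN = intersection of predecessors = 3
IN - KILL = 3 - 1 = 2
|OUT| = |GEN| + |IN - KILL| - |GEN ∩ (IN - KILL)| = 8 + 2 - 1 = 9

9


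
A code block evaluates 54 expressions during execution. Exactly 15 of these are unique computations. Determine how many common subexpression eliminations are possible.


CSE count = total expressions - unique expressions
= 54 - 15 = 39

39


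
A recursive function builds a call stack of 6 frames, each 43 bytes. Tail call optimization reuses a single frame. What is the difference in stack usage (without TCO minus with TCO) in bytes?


Without TCO: 6 * 43 = 258 bytes
With TCO: reuse 1 frame = 43 bytes
Savings = 258 - 43 = 215

215


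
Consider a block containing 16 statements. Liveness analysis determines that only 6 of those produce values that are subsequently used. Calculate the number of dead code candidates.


Dead code = total statements - live definitions
= 16 - 6 = 10

10


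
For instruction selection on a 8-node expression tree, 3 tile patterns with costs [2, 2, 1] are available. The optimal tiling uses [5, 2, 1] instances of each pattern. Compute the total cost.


Total cost = sum(count_i * cost_i)
= 5*2 + 2*2 + 1*1
= 15

15


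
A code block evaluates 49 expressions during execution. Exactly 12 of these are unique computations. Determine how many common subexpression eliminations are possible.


CSE count = total expressions - unique expressions
= 49 - 12 = 37

37


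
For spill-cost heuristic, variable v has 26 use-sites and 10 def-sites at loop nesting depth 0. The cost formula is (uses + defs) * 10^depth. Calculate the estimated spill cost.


uses + defs = 26 + 10 = 36
10^0 = 1
Spill cost = 36 * 1 = 36

36


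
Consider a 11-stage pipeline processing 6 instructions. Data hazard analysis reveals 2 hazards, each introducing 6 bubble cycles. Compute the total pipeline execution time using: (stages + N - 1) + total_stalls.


Base cycles = 11 + 6 - 1 = 16
Total stalls = 2 * 6 = 12
Total = 16 + 12 = 28

28


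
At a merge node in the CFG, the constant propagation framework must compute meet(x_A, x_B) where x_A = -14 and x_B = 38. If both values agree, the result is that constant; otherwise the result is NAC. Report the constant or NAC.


Meet operation: if both paths give the same constant, result is that constant; if they differ, result is NAC (not-a-constant).
Path A: -14, Path B: 38 -> differ
Result: not-a-constant -> NAC

NAC


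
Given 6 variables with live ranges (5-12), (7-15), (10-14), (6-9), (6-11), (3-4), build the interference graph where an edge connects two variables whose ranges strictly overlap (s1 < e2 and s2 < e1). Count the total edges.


Check all pairs for overlapping intervals.
Two intervals (s1,e1) and (s2,e2) overlap if s1 < e2 and s2 < e1.
v0 (5-12) vs v1..v5: overlaps v1, v2, v3, v4 -> 4
v1 (7-15) vs v2..v5: overlaps v2, v3, v4 -> 3
v2 (10-14) vs v3..v5: overlaps v4 -> 1
v3 (6-9) vs v4..v5: overlaps v4 -> 1
v4 (6-11) vs v5: overlaps none -> 0
Total overlapping pairs = 4 + 3 + 1 + 1 + 0 = 9

9


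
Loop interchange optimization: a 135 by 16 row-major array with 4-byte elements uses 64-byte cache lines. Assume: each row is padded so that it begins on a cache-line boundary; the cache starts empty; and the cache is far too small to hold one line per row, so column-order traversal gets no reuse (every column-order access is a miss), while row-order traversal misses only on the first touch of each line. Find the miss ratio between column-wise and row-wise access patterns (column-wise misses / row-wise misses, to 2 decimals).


Each row occupies 16 * 4 = 64 bytes and starts on a line boundary, so it spans ceil(64 / 64) = 1 cache lines.
Row-major traversal misses (one per line touched): 135 * ceil(16 * 4 / 64) = 135
Column-major traversal misses (no reuse, every access misses): 135 * 16 = 2160
Ratio = 2160 / 135 = 16.0

16.0


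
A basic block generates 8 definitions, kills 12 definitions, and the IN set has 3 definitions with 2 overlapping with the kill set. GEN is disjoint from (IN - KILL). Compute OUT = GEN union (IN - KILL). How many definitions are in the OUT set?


IN - KILL: 3 - 2 = 1 surviving definitions
OUT = GEN + surviving = 8 + 1 = 9

9


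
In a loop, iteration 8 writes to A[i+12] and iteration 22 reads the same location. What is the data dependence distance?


Distance = read iteration - write iteration
= 22 - 8 = 14

14


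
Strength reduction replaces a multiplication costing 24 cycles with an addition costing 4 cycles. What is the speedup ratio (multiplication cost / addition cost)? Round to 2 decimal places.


Ratio = mult_cost / add_cost = 24 / 4 = 6.0

6.0


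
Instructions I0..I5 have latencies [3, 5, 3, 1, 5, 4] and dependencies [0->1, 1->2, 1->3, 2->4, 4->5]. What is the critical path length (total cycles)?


Compute longest path through dependency graph: dist(Ik) = max over predecessors of dist + latency(Ik).
dist(I0) = latency 3 = 3
dist(I1) = dist(I0) + 5 = 3 + 5 = 8
dist(I2) = dist(I1) + 3 = 8 + 3 = 11
dist(I3) = dist(I1) + 1 = 8 + 1 = 9
dist(I4) = dist(I2) + 5 = 11 + 5 = 16
dist(I5) = dist(I4) + 4 = 16 + 4 = 20
Critical path = max dist = 20

20


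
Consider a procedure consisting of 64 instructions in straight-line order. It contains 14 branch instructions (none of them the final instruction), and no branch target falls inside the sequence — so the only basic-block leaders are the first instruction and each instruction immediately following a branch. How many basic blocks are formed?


With no in-sequence branch targets, the leaders are the first instruction plus the instruction after each branch.
Number of basic blocks = branches + 1
= 14 + 1 = 15

15


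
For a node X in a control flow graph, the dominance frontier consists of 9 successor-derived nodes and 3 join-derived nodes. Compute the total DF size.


DF(X) = direct successor contributions + join point contributions
= 9 + 3 = 12

12


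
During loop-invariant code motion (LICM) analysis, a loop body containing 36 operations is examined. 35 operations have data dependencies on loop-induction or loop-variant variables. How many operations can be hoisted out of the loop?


Invariant candidates = total - loop-dependent
= 36 - 35 = 1

1


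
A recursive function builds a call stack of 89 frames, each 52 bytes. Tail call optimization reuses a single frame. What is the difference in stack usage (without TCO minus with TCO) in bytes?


Without TCO: 89 * 52 = 4628 bytes
With TCO: reuse 1 frame = 52 bytes
Savings = 4628 - 52 = 4576

4576


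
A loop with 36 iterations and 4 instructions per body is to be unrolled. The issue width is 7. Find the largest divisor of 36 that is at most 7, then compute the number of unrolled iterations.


Largest divisor of 36 <= 7 is 6
New iterations = 36 / 6 = 6

6


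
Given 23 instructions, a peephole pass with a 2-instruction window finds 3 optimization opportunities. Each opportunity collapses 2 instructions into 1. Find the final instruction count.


Each match removes 1 instructions.
Total removed = 3 * 1 = 3
Remaining = 23 - 3 = 20

20


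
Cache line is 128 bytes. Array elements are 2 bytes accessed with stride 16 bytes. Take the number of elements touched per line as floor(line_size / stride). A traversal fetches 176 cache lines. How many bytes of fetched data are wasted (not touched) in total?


Elements per line = floor(128 / 16) = 8
Bytes used per line = 8 * 2 = 16
Wasted per line = 128 - 16 = 112
Total wasted = 112 * 176 = 19712

19712


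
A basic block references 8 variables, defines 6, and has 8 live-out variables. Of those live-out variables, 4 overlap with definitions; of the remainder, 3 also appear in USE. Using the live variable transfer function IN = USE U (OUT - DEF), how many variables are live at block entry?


OUT - DEF: 8 - 4 = 4
|IN| = |USE| + |OUT - DEF| - |USE ∩ (OUT - DEF)| = 8 + 4 - 3 = 9

9


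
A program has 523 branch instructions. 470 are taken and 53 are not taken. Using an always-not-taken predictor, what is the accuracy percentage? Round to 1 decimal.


Predictor: always-not-taken
Correct predictions = 53
Accuracy = 53 / 523 * 100 = 10.1%

10.1


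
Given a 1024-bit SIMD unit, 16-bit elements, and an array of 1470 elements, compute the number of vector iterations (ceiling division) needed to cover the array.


Width = 1024 / 16 = 64 elements per vector op
Iterations = ceil(1470 / 64) = 23

23


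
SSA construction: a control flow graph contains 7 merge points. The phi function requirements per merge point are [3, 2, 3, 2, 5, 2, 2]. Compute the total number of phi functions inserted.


Total phi functions = sum of phi functions at each join node
= 3 + 2 + 3 + 2 + 5 + 2 + 2 = 19

19


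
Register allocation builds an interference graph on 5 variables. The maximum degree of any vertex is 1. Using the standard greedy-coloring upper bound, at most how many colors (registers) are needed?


Greedy coloring never needs more than (max_degree + 1) colors: when coloring a vertex, at most max_degree neighbors are already colored.
Upper bound = 1 + 1 = 2

2


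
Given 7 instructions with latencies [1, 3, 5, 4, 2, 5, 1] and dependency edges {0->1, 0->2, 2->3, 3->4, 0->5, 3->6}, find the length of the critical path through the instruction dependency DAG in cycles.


Compute longest path through dependency graph: dist(Ik) = max over predecessors of dist + latency(Ik).
dist(I0) = latency 1 = 1
dist(I1) = dist(I0) + 3 = 1 + 3 = 4
dist(I2) = dist(I0) + 5 = 1 + 5 = 6
dist(I3) = dist(I2) + 4 = 6 + 4 = 10
dist(I4) = dist(I3) + 2 = 10 + 2 = 12
dist(I5) = dist(I0) + 5 = 1 + 5 = 6
dist(I6) = dist(I3) + 1 = 10 + 1 = 11
Critical path = max dist = 12

12


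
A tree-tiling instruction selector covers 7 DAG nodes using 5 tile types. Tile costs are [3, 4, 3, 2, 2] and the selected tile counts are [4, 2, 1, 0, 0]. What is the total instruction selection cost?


Total cost = sum(count_i * cost_i)
= 4*3 + 2*4 + 1*3 + 0*2 + 0*2
= 23

23


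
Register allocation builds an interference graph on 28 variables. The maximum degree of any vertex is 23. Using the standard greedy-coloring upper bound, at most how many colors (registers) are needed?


Greedy coloring never needs more than (max_degree + 1) colors: when coloring a vertex, at most max_degree neighbors are already colored.
Upper bound = 23 + 1 = 24

24


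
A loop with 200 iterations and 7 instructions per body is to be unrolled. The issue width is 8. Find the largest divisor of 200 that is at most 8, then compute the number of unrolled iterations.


Largest divisor of 200 <= 8 is 8
New iterations = 200 / 8 = 25

25


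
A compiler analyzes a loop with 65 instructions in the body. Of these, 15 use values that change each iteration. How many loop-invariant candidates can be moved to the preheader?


Invariant candidates = total - loop-dependent
= 65 - 15 = 50

50


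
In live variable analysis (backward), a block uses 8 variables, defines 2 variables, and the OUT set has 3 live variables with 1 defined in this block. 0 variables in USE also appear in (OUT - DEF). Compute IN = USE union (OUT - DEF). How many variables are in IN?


OUT - DEF: 3 - 1 = 2
|IN| = |USE| + |OUT - DEF| - |USE ∩ (OUT - DEF)| = 8 + 2 - 0 = 10

10


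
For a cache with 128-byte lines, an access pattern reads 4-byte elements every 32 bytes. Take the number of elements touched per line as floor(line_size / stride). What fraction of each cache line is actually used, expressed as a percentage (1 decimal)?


Elements per cache line = floor(128 / 32) = 4
Bytes used = 4 * 4 = 16
Utilization = 16 / 128 * 100 = 12.5%

12.5


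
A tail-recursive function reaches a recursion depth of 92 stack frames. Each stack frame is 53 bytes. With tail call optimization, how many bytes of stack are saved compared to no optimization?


Without TCO: 92 * 53 = 4876 bytes
With TCO: reuse 1 frame = 53 bytes
Savings = 4876 - 53 = 4823

4823


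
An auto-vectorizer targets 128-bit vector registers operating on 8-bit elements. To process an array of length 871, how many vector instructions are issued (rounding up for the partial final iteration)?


Width = 128 / 8 = 16 elements per vector op
Iterations = ceil(871 / 16) = 55

55


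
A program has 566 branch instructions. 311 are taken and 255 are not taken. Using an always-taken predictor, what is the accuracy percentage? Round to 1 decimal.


Predictor: always-taken
Correct predictions = 311
Accuracy = 311 / 566 * 100 = 54.9%

54.9


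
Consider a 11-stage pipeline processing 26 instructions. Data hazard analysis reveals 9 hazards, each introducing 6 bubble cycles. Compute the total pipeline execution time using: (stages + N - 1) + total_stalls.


Base cycles = 11 + 26 - 1 = 36
Total stalls = 9 * 6 = 54
Total = 36 + 54 = 90

90


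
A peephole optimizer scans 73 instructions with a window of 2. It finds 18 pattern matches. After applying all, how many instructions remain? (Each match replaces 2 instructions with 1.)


Each match removes 1 instructions.
Total removed = 18 * 1 = 18
Remaining = 73 - 18 = 55

55


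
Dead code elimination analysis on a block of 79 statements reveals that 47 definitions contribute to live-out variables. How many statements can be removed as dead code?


Dead code = total statements - live definitions
= 79 - 47 = 32

32


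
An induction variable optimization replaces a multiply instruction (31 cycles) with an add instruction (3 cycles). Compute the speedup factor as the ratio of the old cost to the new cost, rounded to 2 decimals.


Ratio = mult_cost / add_cost = 31 / 3 = 10.33

10.33


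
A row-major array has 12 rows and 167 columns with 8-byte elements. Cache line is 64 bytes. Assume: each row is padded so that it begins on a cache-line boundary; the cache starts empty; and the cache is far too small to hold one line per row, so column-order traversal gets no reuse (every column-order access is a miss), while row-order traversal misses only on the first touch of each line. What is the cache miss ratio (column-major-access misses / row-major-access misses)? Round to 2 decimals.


Each row occupies 167 * 8 = 1336 bytes and starts on a line boundary, so it spans ceil(1336 / 64) = 21 cache lines.
Row-major traversal misses (one per line touched): 12 * ceil(167 * 8 / 64) = 252
Column-major traversal misses (no reuse, every access misses): 12 * 167 = 2004
Ratio = 2004 / 252 = 7.95

7.95


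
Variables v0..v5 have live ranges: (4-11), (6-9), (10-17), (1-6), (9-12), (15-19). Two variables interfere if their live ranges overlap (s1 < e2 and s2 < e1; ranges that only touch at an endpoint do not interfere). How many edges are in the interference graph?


Check all pairs for overlapping intervals.
Two intervals (s1,e1) and (s2,e2) overlap if s1 < e2 and s2 < e1.
v0 (4-11) vs v1..v5: overlaps v1, v2, v3, v4 -> 4
v1 (6-9) vs v2..v5: overlaps none -> 0
v2 (10-17) vs v3..v5: overlaps v4, v5 -> 2
v3 (1-6) vs v4..v5: overlaps none -> 0
v4 (9-12) vs v5: overlaps none -> 0
Total overlapping pairs = 4 + 0 + 2 + 0 + 0 = 6

6


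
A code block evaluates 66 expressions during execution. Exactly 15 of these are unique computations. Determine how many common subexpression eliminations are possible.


CSE count = total expressions - unique expressions
= 66 - 15 = 51

51


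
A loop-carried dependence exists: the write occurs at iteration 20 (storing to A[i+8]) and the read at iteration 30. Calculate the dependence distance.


Distance = read iteration - write iteration
= 30 - 20 = 10

10


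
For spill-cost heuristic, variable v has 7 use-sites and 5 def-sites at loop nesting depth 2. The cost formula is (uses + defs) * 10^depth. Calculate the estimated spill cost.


uses + defs = 7 + 5 = 12
10^2 = 100
Spill cost = 12 * 100 = 1200

1200


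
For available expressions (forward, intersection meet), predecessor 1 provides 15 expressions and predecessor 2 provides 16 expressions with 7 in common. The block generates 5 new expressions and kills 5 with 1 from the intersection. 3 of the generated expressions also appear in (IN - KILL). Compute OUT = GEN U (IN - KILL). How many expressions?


IN = intersection of predecessors = 7
IN - KILL = 7 - 1 = 6
|OUT| = |GEN| + |IN - KILL| - |GEN ∩ (IN - KILL)| = 5 + 6 - 3 = 8

8


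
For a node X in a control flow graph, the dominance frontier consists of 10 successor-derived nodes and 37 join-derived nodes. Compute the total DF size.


DF(X) = direct successor contributions + join point contributions
= 10 + 37 = 47

47


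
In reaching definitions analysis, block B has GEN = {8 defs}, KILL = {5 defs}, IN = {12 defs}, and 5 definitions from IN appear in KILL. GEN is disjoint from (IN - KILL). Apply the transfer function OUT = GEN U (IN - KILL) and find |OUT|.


IN - KILL: 12 - 5 = 7 surviving definitions
OUT = GEN + surviving = 8 + 7 = 15

15


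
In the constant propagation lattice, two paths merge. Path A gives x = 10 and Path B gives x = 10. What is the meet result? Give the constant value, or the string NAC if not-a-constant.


Meet operation: if both paths give the same constant, result is that constant; if they differ, result is NAC (not-a-constant).
Path A: 10, Path B: 10 -> equal
Result: constant -> 10

10


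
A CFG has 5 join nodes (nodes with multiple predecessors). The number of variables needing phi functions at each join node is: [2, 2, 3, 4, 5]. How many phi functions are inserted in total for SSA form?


Total phi functions = sum of phi functions at each join node
= 2 + 2 + 3 + 4 + 5 = 16

16


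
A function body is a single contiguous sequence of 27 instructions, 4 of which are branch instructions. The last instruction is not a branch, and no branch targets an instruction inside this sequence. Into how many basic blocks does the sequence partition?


With no in-sequence branch targets, the leaders are the first instruction plus the instruction after each branch.
Number of basic blocks = branches + 1
= 4 + 1 = 5

5


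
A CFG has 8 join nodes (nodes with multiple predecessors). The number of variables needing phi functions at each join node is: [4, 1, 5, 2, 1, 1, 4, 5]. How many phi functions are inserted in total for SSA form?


Total phi functions = sum of phi functions at each join node
= 4 + 1 + 5 + 2 + 1 + 1 + 4 + 5 = 23

23


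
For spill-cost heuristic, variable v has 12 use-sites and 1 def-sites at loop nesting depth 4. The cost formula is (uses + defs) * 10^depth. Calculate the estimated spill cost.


uses + defs = 12 + 1 = 13
10^4 = 10000
Spill cost = 13 * 10000 = 130000

130000


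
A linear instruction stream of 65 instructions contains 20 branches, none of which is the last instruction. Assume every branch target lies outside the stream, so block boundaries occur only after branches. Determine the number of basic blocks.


With no in-sequence branch targets, the leaders are the first instruction plus the instruction after each branch.
Number of basic blocks = branches + 1
= 20 + 1 = 21

21


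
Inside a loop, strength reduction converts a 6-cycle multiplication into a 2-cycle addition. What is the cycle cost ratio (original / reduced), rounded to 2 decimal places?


Ratio = mult_cost / add_cost = 6 / 2 = 3.0

3.0


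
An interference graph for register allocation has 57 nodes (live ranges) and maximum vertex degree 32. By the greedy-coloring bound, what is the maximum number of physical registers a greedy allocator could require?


Greedy coloring never needs more than (max_degree + 1) colors: when coloring a vertex, at most max_degree neighbors are already colored.
Upper bound = 32 + 1 = 33

33


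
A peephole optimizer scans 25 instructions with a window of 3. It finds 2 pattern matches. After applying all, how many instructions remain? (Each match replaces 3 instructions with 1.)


Each match removes 2 instructions.
Total removed = 2 * 2 = 4
Remaining = 25 - 4 = 21

21


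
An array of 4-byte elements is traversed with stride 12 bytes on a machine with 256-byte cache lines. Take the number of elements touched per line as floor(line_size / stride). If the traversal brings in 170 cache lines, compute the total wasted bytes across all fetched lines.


Elements per line = floor(256 / 12) = 21
Bytes used per line = 21 * 4 = 84
Wasted per line = 256 - 84 = 172
Total wasted = 172 * 170 = 29240

29240


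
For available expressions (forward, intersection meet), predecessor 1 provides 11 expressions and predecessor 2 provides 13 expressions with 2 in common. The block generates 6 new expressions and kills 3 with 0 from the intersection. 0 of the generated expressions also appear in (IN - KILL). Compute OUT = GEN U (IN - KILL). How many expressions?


IN = intersection of predecessors = 2
IN - KILL = 2 - 0 = 2
|OUT| = |GEN| + |IN - KILL| - |GEN ∩ (IN - KILL)| = 6 + 2 - 0 = 8

8


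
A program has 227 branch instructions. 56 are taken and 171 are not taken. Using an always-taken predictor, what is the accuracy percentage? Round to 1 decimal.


Predictor: always-taken
Correct predictions = 56
Accuracy = 56 / 227 * 100 = 24.7%

24.7


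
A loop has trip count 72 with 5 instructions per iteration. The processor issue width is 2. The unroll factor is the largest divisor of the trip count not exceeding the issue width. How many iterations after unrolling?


Largest divisor of 72 <= 2 is 2
New iterations = 72 / 2 = 36

36


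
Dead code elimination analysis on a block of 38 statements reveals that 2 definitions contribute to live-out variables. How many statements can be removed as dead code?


Dead code = total statements - live definitions
= 38 - 2 = 36

36


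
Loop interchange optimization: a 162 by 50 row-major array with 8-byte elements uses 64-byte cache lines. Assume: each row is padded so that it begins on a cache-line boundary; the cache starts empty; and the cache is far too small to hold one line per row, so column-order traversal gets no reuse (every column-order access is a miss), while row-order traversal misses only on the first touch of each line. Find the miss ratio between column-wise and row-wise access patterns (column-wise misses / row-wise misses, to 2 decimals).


Each row occupies 50 * 8 = 400 bytes and starts on a line boundary, so it spans ceil(400 / 64) = 7 cache lines.
Row-major traversal misses (one per line touched): 162 * ceil(50 * 8 / 64) = 1134
Column-major traversal misses (no reuse, every access misses): 162 * 50 = 8100
Ratio = 8100 / 1134 = 7.14

7.14


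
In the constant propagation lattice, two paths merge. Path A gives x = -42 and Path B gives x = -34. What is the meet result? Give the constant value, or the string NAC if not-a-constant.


Meet operation: if both paths give the same constant, result is that constant; if they differ, result is NAC (not-a-constant).
Path A: -42, Path B: -34 -> differ
Result: not-a-constant -> NAC

NAC


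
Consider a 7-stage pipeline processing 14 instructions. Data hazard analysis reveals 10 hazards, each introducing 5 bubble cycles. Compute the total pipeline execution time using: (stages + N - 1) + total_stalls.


Base cycles = 7 + 14 - 1 = 20
Total stalls = 10 * 5 = 50
Total = 20 + 50 = 70

70


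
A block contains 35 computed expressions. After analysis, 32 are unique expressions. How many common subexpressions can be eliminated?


CSE count = total expressions - unique expressions
= 35 - 32 = 3

3


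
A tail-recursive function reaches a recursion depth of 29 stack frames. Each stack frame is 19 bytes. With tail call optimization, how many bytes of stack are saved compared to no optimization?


Without TCO: 29 * 19 = 551 bytes
With TCO: reuse 1 frame = 19 bytes
Savings = 551 - 19 = 532

532


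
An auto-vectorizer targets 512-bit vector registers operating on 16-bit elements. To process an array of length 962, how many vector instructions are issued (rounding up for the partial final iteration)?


Width = 512 / 16 = 32 elements per vector op
Iterations = ceil(962 / 32) = 31

31


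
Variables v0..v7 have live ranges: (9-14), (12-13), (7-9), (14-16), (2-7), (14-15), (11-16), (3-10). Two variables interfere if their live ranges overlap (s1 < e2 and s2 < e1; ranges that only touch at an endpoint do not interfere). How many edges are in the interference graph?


Check all pairs for overlapping intervals.
Two intervals (s1,e1) and (s2,e2) overlap if s1 < e2 and s2 < e1.
v0 (9-14) vs v1..v7: overlaps v1, v6, v7 -> 3
v1 (12-13) vs v2..v7: overlaps v6 -> 1
v2 (7-9) vs v3..v7: overlaps v7 -> 1
v3 (14-16) vs v4..v7: overlaps v5, v6 -> 2
v4 (2-7) vs v5..v7: overlaps v7 -> 1
v5 (14-15) vs v6..v7: overlaps v6 -> 1
v6 (11-16) vs v7: overlaps none -> 0
Total overlapping pairs = 3 + 1 + 1 + 2 + 1 + 1 + 0 = 9

9
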